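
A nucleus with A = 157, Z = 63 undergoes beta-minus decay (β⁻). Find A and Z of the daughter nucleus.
Daughter: A = 157, Z = 64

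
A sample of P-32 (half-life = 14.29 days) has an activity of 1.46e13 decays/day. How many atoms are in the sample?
N = A/λ = 3.01e14 atoms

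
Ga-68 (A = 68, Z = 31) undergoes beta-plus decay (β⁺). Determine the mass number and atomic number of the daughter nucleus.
Daughter: A = 68, Z = 30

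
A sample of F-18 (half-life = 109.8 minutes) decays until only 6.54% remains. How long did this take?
t = t½ × log₂(N₀/N) = 432 minutes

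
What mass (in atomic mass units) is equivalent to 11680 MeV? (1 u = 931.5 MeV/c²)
m = E/c² = 12.54 u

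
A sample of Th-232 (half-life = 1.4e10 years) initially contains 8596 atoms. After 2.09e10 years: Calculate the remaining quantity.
N = N₀(1/2)^(t/t½) = 3054 atoms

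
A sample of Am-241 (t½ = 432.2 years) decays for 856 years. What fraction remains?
N/N₀ = (1/2)^(t/t½) = 0.2534 = 25.3%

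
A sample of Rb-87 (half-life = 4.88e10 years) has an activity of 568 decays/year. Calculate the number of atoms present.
N = A/λ = 3.999e13 atoms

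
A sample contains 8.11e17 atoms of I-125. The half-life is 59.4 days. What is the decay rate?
A = λN = 9.464e15 decays/day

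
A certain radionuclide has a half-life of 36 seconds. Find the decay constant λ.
λ = ln(2)/t½ = 0.01925 second⁻¹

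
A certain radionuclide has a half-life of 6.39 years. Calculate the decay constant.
λ = ln(2)/t½ = 0.1085 year⁻¹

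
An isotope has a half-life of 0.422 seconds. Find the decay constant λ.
λ = ln(2)/t½ = 1.643 second⁻¹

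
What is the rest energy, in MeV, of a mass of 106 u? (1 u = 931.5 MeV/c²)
E = mc² = 98740 MeV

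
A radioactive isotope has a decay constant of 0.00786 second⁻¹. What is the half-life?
t½ = ln(2)/λ = 88.19 seconds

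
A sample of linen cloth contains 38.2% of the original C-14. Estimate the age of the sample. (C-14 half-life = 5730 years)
Age = t½ × log₂(1/ratio) = 7955 years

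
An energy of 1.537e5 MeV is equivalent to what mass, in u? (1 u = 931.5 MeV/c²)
m = E/c² = 165 u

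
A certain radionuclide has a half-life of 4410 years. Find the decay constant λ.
λ = ln(2)/t½ = 1.572e-4 year⁻¹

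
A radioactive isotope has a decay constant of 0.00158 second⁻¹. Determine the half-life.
t½ = ln(2)/λ = 438.7 seconds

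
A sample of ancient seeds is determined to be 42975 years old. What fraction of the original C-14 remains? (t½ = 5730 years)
N/N₀ = (1/2)^(t/t½) = 0.005524 = 0.552%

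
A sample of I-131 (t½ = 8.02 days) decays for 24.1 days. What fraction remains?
N/N₀ = (1/2)^(t/t½) = 0.1246 = 12.5%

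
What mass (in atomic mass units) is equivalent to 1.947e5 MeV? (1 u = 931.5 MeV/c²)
m = E/c² = 209 u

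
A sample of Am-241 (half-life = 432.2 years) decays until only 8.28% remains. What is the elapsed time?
t = t½ × log₂(N₀/N) = 1553 years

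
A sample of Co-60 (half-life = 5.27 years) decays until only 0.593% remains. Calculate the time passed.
t = t½ × log₂(N₀/N) = 38.99 years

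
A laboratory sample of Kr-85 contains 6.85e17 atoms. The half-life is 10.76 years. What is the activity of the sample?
A = λN = 4.413e16 decays/year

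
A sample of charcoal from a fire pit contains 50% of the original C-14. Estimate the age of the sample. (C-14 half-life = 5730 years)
Age = t½ × log₂(1/ratio) = 5730 years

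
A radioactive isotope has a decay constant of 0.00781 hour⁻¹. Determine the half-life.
t½ = ln(2)/λ = 88.75 hours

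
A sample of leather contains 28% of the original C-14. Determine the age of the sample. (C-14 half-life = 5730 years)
Age = t½ × log₂(1/ratio) = 10520 years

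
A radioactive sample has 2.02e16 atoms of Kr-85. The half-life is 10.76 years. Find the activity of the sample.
A = λN = 1.301e15 decays/year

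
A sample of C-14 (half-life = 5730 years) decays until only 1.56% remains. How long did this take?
t = t½ × log₂(N₀/N) = 34390 years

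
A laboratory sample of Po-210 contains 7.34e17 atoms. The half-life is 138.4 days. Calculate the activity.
A = λN = 3.676e15 decays/day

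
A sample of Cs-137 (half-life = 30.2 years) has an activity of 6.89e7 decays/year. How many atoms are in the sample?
N = A/λ = 3.002e9 atoms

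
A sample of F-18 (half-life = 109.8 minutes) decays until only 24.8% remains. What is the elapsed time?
t = t½ × log₂(N₀/N) = 220.9 minutes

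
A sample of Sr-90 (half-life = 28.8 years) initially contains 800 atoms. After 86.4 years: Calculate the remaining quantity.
N = N₀(1/2)^(t/t½) = 100 atoms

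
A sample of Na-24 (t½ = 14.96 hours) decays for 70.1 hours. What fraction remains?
N/N₀ = (1/2)^(t/t½) = 0.03885 = 3.89%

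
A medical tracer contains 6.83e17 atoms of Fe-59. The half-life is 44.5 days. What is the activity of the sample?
A = λN = 1.064e16 decays/day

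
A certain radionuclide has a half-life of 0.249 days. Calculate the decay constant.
λ = ln(2)/t½ = 2.784 day⁻¹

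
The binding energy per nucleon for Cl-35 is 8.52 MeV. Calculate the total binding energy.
B.E. = 8.52 × 35 = 298.2 MeV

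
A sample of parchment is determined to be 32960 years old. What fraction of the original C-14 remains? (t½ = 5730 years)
N/N₀ = (1/2)^(t/t½) = 0.01855 = 1.86%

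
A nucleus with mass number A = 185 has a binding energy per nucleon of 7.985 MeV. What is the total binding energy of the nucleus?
B.E. = 7.985 × 185 = 1477 MeV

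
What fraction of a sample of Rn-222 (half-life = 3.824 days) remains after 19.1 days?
N/N₀ = (1/2)^(t/t½) = 0.03136 = 3.14%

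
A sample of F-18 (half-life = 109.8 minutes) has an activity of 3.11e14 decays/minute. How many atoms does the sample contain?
N = A/λ = 4.926e16 atoms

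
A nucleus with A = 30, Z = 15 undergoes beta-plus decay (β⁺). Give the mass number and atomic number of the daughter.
Daughter: A = 30, Z = 14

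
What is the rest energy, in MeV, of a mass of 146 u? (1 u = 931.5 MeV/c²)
E = mc² = 1.36e5 MeV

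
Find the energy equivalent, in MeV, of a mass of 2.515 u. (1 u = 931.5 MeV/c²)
E = mc² = 2343 MeV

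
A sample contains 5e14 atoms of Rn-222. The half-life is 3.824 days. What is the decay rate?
A = λN = 9.063e13 decays/day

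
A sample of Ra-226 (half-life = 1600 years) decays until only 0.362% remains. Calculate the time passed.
t = t½ × log₂(N₀/N) = 12980 years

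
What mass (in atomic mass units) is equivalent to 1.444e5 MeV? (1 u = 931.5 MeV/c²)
m = E/c² = 155 u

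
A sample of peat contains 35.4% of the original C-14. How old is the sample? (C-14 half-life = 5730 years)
Age = t½ × log₂(1/ratio) = 8585 years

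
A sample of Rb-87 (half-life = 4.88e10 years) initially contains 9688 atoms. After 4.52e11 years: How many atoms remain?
N = N₀(1/2)^(t/t½) = 15.78 atoms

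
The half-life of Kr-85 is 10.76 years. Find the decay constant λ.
λ = ln(2)/t½ = 0.06442 year⁻¹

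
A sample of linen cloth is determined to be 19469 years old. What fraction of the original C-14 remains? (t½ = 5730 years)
N/N₀ = (1/2)^(t/t½) = 0.09488 = 9.49%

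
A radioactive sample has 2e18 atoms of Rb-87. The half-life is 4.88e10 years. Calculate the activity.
A = λN = 2.841e7 decays/year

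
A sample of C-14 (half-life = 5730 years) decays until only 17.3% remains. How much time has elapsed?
t = t½ × log₂(N₀/N) = 14500 years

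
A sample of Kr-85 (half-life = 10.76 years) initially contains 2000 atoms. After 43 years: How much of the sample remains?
N = N₀(1/2)^(t/t½) = 125.3 atoms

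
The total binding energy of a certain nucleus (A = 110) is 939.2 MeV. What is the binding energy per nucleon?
B.E./A = 939.2/110 = 8.538 MeV/nucleon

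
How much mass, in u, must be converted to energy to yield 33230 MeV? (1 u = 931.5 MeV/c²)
m = E/c² = 35.67 u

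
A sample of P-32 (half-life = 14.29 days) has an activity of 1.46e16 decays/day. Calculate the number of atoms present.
N = A/λ = 3.01e17 atoms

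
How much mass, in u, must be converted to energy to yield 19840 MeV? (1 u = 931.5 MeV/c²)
m = E/c² = 21.3 u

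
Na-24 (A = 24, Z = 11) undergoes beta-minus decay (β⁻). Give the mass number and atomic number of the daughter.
Daughter: A = 24, Z = 12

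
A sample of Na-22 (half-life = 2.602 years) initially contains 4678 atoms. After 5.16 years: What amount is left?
N = N₀(1/2)^(t/t½) = 1183 atoms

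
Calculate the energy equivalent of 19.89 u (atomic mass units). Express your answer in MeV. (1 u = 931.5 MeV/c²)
E = mc² = 18530 MeV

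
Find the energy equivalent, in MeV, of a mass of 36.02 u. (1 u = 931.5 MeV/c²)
E = mc² = 33550 MeV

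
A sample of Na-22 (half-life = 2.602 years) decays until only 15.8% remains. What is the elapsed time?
t = t½ × log₂(N₀/N) = 6.927 years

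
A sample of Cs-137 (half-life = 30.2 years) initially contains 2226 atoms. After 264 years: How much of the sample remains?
N = N₀(1/2)^(t/t½) = 5.2 atoms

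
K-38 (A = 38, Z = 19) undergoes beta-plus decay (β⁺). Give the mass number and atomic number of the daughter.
Daughter: A = 38, Z = 18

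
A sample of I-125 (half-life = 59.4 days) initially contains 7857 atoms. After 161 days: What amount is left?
N = N₀(1/2)^(t/t½) = 1200 atoms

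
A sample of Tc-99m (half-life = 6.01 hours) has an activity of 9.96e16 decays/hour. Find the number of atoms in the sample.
N = A/λ = 8.636e17 atoms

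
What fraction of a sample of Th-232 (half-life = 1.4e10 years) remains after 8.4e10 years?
N/N₀ = (1/2)^(t/t½) = 0.01562 = 1.56%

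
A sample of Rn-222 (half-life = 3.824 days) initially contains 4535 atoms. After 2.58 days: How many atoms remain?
N = N₀(1/2)^(t/t½) = 2841 atoms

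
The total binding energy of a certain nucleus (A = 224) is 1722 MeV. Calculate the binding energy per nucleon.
B.E./A = 1722/224 = 7.688 MeV/nucleon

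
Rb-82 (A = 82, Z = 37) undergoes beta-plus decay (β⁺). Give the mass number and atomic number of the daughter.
Daughter: A = 82, Z = 36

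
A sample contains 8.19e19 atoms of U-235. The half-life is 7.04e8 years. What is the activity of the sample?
A = λN = 8.064e10 decays/year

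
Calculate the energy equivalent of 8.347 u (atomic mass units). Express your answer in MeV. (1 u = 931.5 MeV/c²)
E = mc² = 7775 MeV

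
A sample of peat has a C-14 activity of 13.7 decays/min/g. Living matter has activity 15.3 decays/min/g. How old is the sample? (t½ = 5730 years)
Age = t½ × log₂(A₀/A) = 913.1 years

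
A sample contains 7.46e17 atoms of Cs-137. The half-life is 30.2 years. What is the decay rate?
A = λN = 1.712e16 decays/year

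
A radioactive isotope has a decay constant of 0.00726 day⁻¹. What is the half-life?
t½ = ln(2)/λ = 95.47 days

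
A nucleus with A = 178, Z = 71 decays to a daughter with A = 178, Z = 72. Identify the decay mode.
ΔA = 0, ΔZ = +1 ⇒ beta-minus decay (β⁻)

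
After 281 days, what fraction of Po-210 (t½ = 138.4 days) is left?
N/N₀ = (1/2)^(t/t½) = 0.2448 = 24.5%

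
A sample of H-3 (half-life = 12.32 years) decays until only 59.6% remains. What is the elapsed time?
t = t½ × log₂(N₀/N) = 9.198 years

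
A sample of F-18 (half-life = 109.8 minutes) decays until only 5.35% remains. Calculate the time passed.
t = t½ × log₂(N₀/N) = 463.8 minutes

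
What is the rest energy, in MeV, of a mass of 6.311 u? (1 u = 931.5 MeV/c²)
E = mc² = 5879 MeV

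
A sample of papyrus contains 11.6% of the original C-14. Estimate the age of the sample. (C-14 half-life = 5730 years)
Age = t½ × log₂(1/ratio) = 17810 years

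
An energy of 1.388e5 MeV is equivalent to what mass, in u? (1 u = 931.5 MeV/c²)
m = E/c² = 149 u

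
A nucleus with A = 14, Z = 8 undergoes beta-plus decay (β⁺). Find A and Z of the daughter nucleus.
Daughter: A = 14, Z = 7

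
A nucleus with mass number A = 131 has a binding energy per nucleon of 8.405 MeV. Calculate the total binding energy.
B.E. = 8.405 × 131 = 1101 MeV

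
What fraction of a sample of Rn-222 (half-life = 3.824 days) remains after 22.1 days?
N/N₀ = (1/2)^(t/t½) = 0.01821 = 1.82%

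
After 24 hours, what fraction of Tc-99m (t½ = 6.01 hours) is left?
N/N₀ = (1/2)^(t/t½) = 0.06279 = 6.28%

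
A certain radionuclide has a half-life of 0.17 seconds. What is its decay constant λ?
λ = ln(2)/t½ = 4.077 second⁻¹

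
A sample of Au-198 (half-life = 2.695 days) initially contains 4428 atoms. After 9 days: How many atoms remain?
N = N₀(1/2)^(t/t½) = 437.4 atoms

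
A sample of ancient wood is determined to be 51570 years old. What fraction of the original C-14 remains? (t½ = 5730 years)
N/N₀ = (1/2)^(t/t½) = 0.001953 = 0.195%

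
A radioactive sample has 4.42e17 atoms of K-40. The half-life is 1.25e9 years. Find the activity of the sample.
A = λN = 2.451e8 decays/year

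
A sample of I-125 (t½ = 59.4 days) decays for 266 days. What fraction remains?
N/N₀ = (1/2)^(t/t½) = 0.04487 = 4.49%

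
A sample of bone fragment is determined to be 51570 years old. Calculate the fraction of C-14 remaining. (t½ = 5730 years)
N/N₀ = (1/2)^(t/t½) = 0.001953 = 0.195%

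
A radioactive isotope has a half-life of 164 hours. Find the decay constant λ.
λ = ln(2)/t½ = 0.004227 hour⁻¹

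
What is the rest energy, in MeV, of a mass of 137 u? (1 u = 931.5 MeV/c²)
E = mc² = 1.276e5 MeV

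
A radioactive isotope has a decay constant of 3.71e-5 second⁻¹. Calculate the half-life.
t½ = ln(2)/λ = 18680 seconds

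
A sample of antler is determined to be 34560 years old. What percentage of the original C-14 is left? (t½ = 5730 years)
N/N₀ = (1/2)^(t/t½) = 0.01529 = 1.53%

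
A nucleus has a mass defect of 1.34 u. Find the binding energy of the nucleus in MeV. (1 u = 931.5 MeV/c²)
B.E. = Δm × 931.5 = 1248 MeV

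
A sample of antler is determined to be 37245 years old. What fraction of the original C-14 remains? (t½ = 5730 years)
N/N₀ = (1/2)^(t/t½) = 0.01105 = 1.1%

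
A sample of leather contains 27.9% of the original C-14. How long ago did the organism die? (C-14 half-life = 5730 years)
Age = t½ × log₂(1/ratio) = 10550 years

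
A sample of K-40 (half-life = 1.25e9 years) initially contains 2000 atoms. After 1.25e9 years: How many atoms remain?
N = N₀(1/2)^(t/t½) = 1000 atoms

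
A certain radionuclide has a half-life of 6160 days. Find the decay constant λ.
λ = ln(2)/t½ = 1.125e-4 day⁻¹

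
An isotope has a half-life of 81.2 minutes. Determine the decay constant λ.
λ = ln(2)/t½ = 0.008536 minute⁻¹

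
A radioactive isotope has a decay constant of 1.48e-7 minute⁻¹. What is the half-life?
t½ = ln(2)/λ = 4.683e6 minutes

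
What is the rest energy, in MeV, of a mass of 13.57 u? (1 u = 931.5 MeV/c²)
E = mc² = 12640 MeV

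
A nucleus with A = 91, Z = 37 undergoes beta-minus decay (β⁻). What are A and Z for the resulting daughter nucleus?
Daughter: A = 91, Z = 38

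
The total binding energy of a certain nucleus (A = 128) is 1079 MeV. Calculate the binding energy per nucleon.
B.E./A = 1079/128 = 8.43 MeV/nucleon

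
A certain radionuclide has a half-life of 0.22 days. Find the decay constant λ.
λ = ln(2)/t½ = 3.151 day⁻¹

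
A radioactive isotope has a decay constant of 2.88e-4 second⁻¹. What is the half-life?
t½ = ln(2)/λ = 2407 seconds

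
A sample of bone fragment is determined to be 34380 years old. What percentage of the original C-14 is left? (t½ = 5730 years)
N/N₀ = (1/2)^(t/t½) = 0.01562 = 1.56%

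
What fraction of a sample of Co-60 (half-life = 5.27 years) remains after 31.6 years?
N/N₀ = (1/2)^(t/t½) = 0.01567 = 1.57%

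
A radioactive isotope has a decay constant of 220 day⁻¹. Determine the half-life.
t½ = ln(2)/λ = 0.003151 days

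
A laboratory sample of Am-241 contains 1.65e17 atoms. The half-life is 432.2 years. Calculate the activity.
A = λN = 2.646e14 decays/year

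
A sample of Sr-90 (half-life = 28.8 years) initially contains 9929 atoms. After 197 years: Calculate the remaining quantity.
N = N₀(1/2)^(t/t½) = 86.65 atoms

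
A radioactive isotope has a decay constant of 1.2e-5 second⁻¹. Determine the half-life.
t½ = ln(2)/λ = 57760 seconds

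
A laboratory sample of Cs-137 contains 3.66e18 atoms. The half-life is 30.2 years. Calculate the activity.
A = λN = 8.4e16 decays/year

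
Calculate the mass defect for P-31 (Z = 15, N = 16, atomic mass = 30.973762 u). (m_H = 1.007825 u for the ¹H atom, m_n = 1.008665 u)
Δm = Z·m_H + N·m_n − M = 0.2823 u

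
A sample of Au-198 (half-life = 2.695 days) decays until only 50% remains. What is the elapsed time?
t = t½ × log₂(N₀/N) = 2.695 days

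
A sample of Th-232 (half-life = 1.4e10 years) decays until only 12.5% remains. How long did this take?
t = t½ × log₂(N₀/N) = 4.2e10 years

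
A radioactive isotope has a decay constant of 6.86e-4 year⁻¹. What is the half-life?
t½ = ln(2)/λ = 1010 years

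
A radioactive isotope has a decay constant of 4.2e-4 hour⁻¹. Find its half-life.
t½ = ln(2)/λ = 1650 hours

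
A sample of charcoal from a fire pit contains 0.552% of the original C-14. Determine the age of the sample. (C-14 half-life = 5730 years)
Age = t½ × log₂(1/ratio) = 42980 years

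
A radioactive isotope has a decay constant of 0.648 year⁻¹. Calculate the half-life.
t½ = ln(2)/λ = 1.07 years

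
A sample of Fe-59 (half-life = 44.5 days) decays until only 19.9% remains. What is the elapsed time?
t = t½ × log₂(N₀/N) = 103.6 days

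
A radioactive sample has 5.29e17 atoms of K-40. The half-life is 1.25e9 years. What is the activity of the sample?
A = λN = 2.933e8 decays/year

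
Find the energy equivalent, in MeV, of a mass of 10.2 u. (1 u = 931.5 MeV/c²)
E = mc² = 9501 MeV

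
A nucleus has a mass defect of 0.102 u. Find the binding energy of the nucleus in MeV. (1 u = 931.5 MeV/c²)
B.E. = Δm × 931.5 = 95.01 MeV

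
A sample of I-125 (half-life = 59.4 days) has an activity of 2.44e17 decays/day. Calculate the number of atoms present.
N = A/λ = 2.091e19 atoms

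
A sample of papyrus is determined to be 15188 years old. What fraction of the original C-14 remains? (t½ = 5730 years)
N/N₀ = (1/2)^(t/t½) = 0.1593 = 15.9%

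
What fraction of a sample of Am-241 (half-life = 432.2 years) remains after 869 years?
N/N₀ = (1/2)^(t/t½) = 0.2482 = 24.8%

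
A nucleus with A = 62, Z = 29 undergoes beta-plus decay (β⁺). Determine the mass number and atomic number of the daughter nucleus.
Daughter: A = 62, Z = 28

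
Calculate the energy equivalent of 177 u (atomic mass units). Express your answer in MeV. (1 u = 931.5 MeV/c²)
E = mc² = 1.649e5 MeV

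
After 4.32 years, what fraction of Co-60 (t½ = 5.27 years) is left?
N/N₀ = (1/2)^(t/t½) = 0.5665 = 56.7%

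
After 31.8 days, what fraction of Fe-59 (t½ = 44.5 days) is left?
N/N₀ = (1/2)^(t/t½) = 0.6094 = 60.9%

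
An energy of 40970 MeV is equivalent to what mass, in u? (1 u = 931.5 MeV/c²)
m = E/c² = 43.98 u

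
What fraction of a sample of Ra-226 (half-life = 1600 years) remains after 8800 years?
N/N₀ = (1/2)^(t/t½) = 0.0221 = 2.21%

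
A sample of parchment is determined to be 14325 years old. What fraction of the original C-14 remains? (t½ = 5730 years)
N/N₀ = (1/2)^(t/t½) = 0.1768 = 17.7%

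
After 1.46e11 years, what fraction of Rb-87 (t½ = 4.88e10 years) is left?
N/N₀ = (1/2)^(t/t½) = 0.1257 = 12.6%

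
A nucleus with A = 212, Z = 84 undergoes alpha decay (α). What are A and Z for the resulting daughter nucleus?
Daughter: A = 208, Z = 82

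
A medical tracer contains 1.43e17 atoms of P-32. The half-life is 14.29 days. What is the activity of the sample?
A = λN = 6.936e15 decays/day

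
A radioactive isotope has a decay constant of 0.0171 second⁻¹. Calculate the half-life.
t½ = ln(2)/λ = 40.53 seconds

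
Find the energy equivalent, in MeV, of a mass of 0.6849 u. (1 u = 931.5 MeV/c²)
E = mc² = 638 MeV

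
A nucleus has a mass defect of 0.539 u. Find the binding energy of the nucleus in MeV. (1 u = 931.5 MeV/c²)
B.E. = Δm × 931.5 = 502.1 MeV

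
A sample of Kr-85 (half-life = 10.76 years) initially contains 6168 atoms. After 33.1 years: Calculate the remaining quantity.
N = N₀(1/2)^(t/t½) = 731.3 atoms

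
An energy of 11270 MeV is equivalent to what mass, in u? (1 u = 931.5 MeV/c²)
m = E/c² = 12.1 u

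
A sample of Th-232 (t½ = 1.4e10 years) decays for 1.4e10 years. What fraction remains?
N/N₀ = (1/2)^(t/t½) = 0.5 = 50%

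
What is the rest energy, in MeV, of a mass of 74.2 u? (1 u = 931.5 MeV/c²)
E = mc² = 69120 MeV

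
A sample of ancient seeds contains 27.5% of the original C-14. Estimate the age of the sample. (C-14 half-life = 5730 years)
Age = t½ × log₂(1/ratio) = 10670 years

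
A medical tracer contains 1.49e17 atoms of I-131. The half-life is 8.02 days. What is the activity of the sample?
A = λN = 1.288e16 decays/day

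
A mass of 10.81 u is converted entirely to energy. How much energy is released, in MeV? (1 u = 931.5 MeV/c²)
E = mc² = 10070 MeV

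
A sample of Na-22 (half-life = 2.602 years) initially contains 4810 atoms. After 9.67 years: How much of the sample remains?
N = N₀(1/2)^(t/t½) = 365.9 atoms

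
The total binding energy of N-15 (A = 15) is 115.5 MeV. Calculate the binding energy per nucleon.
B.E./A = 115.5/15 = 7.7 MeV/nucleon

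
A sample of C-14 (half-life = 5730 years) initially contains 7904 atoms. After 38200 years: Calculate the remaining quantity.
N = N₀(1/2)^(t/t½) = 77.8 atoms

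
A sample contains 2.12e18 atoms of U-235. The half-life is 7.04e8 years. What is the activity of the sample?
A = λN = 2.087e9 decays/year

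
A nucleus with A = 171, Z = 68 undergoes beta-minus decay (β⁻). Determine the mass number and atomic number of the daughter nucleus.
Daughter: A = 171, Z = 69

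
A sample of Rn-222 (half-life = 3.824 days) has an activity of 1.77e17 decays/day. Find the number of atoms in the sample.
N = A/λ = 9.765e17 atoms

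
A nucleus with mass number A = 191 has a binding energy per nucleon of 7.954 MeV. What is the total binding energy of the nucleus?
B.E. = 7.954 × 191 = 1519 MeV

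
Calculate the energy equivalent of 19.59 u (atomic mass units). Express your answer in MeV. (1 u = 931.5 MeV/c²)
E = mc² = 18250 MeV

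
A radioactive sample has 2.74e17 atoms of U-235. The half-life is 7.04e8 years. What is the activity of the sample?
A = λN = 2.698e8 decays/year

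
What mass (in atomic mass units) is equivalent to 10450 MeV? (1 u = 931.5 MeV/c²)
m = E/c² = 11.22 u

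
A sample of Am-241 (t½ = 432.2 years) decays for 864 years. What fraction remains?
N/N₀ = (1/2)^(t/t½) = 0.2502 = 25%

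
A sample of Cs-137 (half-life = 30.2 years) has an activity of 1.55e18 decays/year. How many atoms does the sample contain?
N = A/λ = 6.753e19 atoms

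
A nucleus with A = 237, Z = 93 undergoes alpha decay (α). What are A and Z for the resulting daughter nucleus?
Daughter: A = 233, Z = 91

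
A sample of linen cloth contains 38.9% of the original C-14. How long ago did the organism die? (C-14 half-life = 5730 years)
Age = t½ × log₂(1/ratio) = 7805 years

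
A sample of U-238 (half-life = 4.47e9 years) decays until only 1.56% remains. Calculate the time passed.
t = t½ × log₂(N₀/N) = 2.683e10 years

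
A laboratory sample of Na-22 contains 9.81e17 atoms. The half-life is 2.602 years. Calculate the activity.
A = λN = 2.613e17 decays/year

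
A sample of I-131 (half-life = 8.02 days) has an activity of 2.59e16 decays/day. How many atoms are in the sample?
N = A/λ = 2.997e17 atoms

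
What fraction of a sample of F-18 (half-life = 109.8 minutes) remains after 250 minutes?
N/N₀ = (1/2)^(t/t½) = 0.2063 = 20.6%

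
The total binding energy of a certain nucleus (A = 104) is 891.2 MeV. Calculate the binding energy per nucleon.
B.E./A = 891.2/104 = 8.569 MeV/nucleon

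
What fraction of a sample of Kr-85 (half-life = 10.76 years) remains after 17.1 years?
N/N₀ = (1/2)^(t/t½) = 0.3324 = 33.2%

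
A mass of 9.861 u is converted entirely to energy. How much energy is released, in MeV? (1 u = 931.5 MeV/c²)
E = mc² = 9186 MeV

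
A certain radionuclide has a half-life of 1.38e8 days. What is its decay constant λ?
λ = ln(2)/t½ = 5.023e-9 day⁻¹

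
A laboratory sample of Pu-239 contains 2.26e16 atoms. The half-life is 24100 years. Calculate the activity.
A = λN = 6.5e11 decays/year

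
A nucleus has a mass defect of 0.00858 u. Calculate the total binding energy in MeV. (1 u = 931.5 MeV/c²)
B.E. = Δm × 931.5 = 7.992 MeV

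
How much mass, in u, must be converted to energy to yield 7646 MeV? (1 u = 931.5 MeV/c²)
m = E/c² = 8.208 u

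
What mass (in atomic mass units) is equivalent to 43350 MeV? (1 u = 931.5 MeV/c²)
m = E/c² = 46.54 u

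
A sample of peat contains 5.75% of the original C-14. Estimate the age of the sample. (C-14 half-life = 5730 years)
Age = t½ × log₂(1/ratio) = 23610 years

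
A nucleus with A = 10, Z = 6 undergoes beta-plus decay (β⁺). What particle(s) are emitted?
β⁺: positron (e⁺) + neutrino (νₑ)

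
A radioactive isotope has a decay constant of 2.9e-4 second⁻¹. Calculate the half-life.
t½ = ln(2)/λ = 2390 seconds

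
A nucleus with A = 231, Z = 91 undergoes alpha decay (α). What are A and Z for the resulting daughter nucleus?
Daughter: A = 227, Z = 89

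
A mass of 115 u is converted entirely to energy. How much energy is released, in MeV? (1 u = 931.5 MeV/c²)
E = mc² = 1.071e5 MeV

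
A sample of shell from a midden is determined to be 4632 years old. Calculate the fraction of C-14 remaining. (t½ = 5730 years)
N/N₀ = (1/2)^(t/t½) = 0.571 = 57.1%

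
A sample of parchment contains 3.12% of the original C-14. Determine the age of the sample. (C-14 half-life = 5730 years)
Age = t½ × log₂(1/ratio) = 28660 years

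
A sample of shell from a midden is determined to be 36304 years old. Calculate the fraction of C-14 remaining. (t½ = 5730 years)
N/N₀ = (1/2)^(t/t½) = 0.01238 = 1.24%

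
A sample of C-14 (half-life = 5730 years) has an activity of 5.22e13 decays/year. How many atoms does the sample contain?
N = A/λ = 4.315e17 atoms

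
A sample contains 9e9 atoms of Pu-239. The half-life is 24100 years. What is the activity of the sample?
A = λN = 2.589e5 decays/year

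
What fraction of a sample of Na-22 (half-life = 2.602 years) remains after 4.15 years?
N/N₀ = (1/2)^(t/t½) = 0.331 = 33.1%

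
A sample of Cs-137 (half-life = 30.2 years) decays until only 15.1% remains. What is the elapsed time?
t = t½ × log₂(N₀/N) = 82.37 years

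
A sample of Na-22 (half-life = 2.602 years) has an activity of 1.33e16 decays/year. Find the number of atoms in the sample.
N = A/λ = 4.993e16 atoms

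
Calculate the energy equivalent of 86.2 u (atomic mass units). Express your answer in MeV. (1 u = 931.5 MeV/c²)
E = mc² = 80300 MeV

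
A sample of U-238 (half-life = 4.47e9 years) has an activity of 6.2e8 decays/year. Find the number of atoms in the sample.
N = A/λ = 3.998e18 atoms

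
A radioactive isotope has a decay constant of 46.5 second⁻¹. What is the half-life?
t½ = ln(2)/λ = 0.01491 seconds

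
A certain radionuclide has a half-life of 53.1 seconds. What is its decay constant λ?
λ = ln(2)/t½ = 0.01305 second⁻¹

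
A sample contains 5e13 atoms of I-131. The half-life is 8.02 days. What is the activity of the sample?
A = λN = 4.321e12 decays/day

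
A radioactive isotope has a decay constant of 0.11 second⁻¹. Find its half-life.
t½ = ln(2)/λ = 6.301 seconds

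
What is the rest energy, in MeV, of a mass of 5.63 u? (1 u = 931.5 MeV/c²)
E = mc² = 5244 MeV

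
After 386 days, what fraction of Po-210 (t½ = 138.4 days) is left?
N/N₀ = (1/2)^(t/t½) = 0.1447 = 14.5%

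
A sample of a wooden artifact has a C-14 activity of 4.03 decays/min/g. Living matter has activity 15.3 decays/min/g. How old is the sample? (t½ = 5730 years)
Age = t½ × log₂(A₀/A) = 11030 years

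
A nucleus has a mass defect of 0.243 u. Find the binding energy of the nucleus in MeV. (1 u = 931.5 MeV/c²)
B.E. = Δm × 931.5 = 226.4 MeV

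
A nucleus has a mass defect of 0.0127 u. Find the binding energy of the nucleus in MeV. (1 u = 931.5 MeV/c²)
B.E. = Δm × 931.5 = 11.83 MeV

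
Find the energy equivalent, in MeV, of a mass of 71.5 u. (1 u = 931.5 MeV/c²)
E = mc² = 66600 MeV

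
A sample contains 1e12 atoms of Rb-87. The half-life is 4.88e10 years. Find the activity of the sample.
A = λN = 14.2 decays/year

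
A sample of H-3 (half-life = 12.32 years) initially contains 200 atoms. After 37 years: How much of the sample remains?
N = N₀(1/2)^(t/t½) = 24.94 atoms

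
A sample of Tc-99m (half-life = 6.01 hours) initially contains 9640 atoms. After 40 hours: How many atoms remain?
N = N₀(1/2)^(t/t½) = 95.62 atoms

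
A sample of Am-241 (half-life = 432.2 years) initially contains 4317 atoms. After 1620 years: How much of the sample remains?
N = N₀(1/2)^(t/t½) = 321.2 atoms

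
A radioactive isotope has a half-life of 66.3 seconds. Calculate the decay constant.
λ = ln(2)/t½ = 0.01045 second⁻¹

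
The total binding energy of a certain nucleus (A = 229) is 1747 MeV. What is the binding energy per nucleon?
B.E./A = 1747/229 = 7.629 MeV/nucleon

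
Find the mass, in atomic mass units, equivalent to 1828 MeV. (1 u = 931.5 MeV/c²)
m = E/c² = 1.962 u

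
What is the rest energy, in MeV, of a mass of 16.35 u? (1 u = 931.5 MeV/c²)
E = mc² = 15230 MeV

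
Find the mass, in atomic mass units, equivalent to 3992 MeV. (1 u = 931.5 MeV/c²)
m = E/c² = 4.286 u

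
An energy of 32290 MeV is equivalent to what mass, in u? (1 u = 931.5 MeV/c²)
m = E/c² = 34.66 u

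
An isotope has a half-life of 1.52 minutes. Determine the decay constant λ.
λ = ln(2)/t½ = 0.456 minute⁻¹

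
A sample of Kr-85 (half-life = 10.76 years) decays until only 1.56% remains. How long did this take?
t = t½ × log₂(N₀/N) = 64.58 years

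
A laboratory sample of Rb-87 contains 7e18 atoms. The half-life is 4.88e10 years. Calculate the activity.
A = λN = 9.943e7 decays/year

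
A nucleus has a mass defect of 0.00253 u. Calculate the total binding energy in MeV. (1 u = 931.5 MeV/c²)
B.E. = Δm × 931.5 = 2.357 MeV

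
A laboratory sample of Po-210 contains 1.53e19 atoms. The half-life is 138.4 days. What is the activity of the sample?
A = λN = 7.663e16 decays/day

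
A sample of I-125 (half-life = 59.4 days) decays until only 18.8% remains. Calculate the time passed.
t = t½ × log₂(N₀/N) = 143.2 days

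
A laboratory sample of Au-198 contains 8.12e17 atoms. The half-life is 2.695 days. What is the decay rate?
A = λN = 2.088e17 decays/day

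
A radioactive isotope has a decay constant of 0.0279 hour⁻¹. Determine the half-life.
t½ = ln(2)/λ = 24.84 hours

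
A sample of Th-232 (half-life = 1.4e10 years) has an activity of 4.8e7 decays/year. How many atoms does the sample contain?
N = A/λ = 9.695e17 atoms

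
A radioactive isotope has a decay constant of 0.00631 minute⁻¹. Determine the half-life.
t½ = ln(2)/λ = 109.8 minutes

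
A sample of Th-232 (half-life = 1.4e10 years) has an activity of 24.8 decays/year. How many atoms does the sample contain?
N = A/λ = 5.009e11 atoms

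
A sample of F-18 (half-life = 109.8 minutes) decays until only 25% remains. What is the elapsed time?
t = t½ × log₂(N₀/N) = 219.6 minutes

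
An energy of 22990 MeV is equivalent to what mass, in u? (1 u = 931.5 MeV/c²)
m = E/c² = 24.68 u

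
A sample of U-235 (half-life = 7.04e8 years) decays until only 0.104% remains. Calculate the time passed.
t = t½ × log₂(N₀/N) = 6.976e9 years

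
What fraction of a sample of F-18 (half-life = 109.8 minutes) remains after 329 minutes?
N/N₀ = (1/2)^(t/t½) = 0.1253 = 12.5%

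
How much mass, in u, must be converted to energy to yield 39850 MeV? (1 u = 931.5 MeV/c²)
m = E/c² = 42.78 u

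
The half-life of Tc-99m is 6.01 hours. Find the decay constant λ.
λ = ln(2)/t½ = 0.1153 hour⁻¹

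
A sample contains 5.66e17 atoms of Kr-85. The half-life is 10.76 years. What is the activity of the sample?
A = λN = 3.646e16 decays/year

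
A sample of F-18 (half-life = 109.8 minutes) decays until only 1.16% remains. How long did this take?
t = t½ × log₂(N₀/N) = 706 minutes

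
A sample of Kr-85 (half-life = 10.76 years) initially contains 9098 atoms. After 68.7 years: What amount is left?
N = N₀(1/2)^(t/t½) = 108.9 atoms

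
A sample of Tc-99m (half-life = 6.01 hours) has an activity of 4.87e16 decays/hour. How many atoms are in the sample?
N = A/λ = 4.223e17 atoms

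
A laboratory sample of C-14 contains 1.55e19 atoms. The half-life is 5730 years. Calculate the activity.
A = λN = 1.875e15 decays/year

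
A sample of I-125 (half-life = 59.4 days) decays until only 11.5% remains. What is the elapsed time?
t = t½ × log₂(N₀/N) = 185.3 days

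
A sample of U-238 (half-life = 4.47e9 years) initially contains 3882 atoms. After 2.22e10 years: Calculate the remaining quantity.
N = N₀(1/2)^(t/t½) = 124.2 atoms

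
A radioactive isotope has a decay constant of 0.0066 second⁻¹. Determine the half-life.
t½ = ln(2)/λ = 105 seconds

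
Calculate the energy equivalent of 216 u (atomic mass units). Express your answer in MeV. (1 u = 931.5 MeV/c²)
E = mc² = 2.012e5 MeV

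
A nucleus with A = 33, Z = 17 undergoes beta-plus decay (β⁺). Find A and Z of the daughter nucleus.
Daughter: A = 33, Z = 16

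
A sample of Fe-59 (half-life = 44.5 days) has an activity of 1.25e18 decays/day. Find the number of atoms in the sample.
N = A/λ = 8.025e19 atoms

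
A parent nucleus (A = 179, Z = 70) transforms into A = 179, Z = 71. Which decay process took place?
ΔA = 0, ΔZ = +1 ⇒ beta-minus decay (β⁻)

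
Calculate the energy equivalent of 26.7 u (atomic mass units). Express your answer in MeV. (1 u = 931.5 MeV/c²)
E = mc² = 24870 MeV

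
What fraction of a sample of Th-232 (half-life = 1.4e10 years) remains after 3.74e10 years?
N/N₀ = (1/2)^(t/t½) = 0.157 = 15.7%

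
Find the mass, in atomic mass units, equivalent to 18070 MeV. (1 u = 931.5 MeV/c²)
m = E/c² = 19.4 u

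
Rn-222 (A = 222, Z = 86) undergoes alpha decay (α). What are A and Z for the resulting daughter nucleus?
Daughter: A = 218, Z = 84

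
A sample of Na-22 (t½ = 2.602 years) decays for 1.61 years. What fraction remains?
N/N₀ = (1/2)^(t/t½) = 0.6512 = 65.1%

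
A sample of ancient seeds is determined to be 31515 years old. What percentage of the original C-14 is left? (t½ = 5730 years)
N/N₀ = (1/2)^(t/t½) = 0.0221 = 2.21%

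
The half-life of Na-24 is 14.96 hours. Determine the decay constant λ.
λ = ln(2)/t½ = 0.04633 hour⁻¹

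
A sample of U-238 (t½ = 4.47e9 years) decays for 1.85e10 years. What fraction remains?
N/N₀ = (1/2)^(t/t½) = 0.05677 = 5.68%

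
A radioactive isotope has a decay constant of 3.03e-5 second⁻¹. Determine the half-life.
t½ = ln(2)/λ = 22880 seconds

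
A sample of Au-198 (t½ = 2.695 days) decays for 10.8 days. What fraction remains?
N/N₀ = (1/2)^(t/t½) = 0.06218 = 6.22%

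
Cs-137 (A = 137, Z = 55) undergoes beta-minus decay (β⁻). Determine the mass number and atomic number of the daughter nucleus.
Daughter: A = 137, Z = 56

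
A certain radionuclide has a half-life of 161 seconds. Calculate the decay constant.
λ = ln(2)/t½ = 0.004305 second⁻¹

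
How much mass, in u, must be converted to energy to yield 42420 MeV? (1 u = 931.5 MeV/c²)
m = E/c² = 45.54 u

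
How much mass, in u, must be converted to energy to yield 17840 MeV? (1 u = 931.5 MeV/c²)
m = E/c² = 19.15 u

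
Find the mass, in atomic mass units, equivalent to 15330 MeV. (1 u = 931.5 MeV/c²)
m = E/c² = 16.46 u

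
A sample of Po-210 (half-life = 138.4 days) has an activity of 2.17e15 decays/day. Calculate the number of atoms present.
N = A/λ = 4.333e17 atoms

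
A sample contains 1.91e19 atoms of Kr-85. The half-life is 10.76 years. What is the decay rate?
A = λN = 1.23e18 decays/year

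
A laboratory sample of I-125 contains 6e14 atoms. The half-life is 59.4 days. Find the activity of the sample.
A = λN = 7.001e12 decays/day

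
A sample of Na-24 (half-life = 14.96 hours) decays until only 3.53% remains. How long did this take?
t = t½ × log₂(N₀/N) = 72.17 hours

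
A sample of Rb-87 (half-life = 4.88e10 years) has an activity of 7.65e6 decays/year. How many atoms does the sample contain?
N = A/λ = 5.386e17 atoms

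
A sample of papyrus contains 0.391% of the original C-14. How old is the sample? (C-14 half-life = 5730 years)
Age = t½ × log₂(1/ratio) = 45830 years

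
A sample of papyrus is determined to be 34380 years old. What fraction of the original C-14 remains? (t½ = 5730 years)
N/N₀ = (1/2)^(t/t½) = 0.01562 = 1.56%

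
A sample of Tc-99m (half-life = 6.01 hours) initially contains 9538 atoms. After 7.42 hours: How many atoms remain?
N = N₀(1/2)^(t/t½) = 4053 atoms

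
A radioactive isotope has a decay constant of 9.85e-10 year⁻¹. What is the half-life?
t½ = ln(2)/λ = 7.037e8 years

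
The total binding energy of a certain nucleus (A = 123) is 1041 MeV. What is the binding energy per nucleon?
B.E./A = 1041/123 = 8.463 MeV/nucleon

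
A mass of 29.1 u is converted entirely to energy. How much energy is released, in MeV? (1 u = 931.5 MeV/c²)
E = mc² = 27110 MeV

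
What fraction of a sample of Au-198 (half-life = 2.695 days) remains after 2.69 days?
N/N₀ = (1/2)^(t/t½) = 0.5006 = 50.1%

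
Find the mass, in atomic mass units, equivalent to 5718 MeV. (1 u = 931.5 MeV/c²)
m = E/c² = 6.138 u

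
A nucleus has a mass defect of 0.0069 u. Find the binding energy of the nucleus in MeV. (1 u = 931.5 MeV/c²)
B.E. = Δm × 931.5 = 6.427 MeV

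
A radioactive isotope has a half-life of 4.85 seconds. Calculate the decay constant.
λ = ln(2)/t½ = 0.1429 second⁻¹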